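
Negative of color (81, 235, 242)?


Invert: (255-R, 255-G, 255-B)
R: 255-81 = 174
G: 255-235 = 20
B: 255-242 = 13
= RGB(174, 20, 13)


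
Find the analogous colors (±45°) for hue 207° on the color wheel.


Base hue: 207°
Left analog: (207 - 45) mod 360 = 162°
Right analog: (207 + 45) mod 360 = 252°
Analogous hues = 162° and 252°


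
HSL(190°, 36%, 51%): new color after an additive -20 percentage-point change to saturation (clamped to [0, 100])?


Original S = 36%
Adjustment = -20 percentage points
New S = 36 + (-20) = 16
Clamp to [0, 100] → 16
= HSL(190°, 16%, 51%)


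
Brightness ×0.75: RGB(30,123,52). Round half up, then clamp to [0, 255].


Multiply each channel by 0.75, round half up, clamp to [0, 255]
R: 30×0.75 = 22.5 → round → 23
G: 123×0.75 = 92.25 → round → 92
B: 52×0.75 = 39
= RGB(23, 92, 39)


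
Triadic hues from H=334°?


Triadic: equally spaced at 120° intervals
H1 = 334°
H2 = (334 + 120) mod 360 = 94°
H3 = (334 + 240) mod 360 = 214°
Triadic = 334°, 94°, 214°


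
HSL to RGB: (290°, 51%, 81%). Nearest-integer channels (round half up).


H=290°, S=0.51, L=0.81
C = (1-|2L-1|)×S = (1-|0.62|)×0.51 = 0.1938
H' = H/60 = 290/60 ≈ 4.8333; X = C×(1-|H' mod 2 - 1|) = 0.1615
m = L - C/2 = 0.81 - 0.0969 = 0.7131
Sector ⌊H'⌋ = 4 → (R',G',B') = (0.1615, 0.0, 0.1938)
RGB = ((R'+m)×255, (G'+m)×255, (B'+m)×255) = (223.023, 181.8405, 231.2595)
Round half up → RGB(223, 182, 231)


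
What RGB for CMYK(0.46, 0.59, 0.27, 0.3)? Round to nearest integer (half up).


R = 255 × (1-C) × (1-K) = 255 × 0.54 × 0.70 = 96.39 → 96
G = 255 × (1-M) × (1-K) = 255 × 0.41 × 0.70 = 73.185 → 73
B = 255 × (1-Y) × (1-K) = 255 × 0.73 × 0.70 = 130.305 → 130
= RGB(96, 73, 130)


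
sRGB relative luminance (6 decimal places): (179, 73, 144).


Linearize each channel (sRGB transfer function): c = v/255; c_lin = c/12.92 if c ≤ 0.04045, else ((c+0.055)/1.055)^2.4
  R: 179/255 ≈ 0.701961 > 0.04045 → ((0.701961+0.055)/1.055)^2.4 ≈ 0.450786
  G: 73/255 ≈ 0.286275 > 0.04045 → ((0.286275+0.055)/1.055)^2.4 ≈ 0.066626
  B: 144/255 ≈ 0.564706 > 0.04045 → ((0.564706+0.055)/1.055)^2.4 ≈ 0.278894
R_lin = 0.450786, G_lin = 0.066626, B_lin = 0.278894
L = 0.2126×R + 0.7152×G + 0.0722×B
L = 0.2126×0.450786 + 0.7152×0.066626 + 0.0722×0.278894
L ≈ 0.163624


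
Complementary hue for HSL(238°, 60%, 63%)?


Complement = opposite side of color wheel = hue + 180°
H' = (238 + 180) mod 360 = 58°
S and L unchanged.
= HSL(58°, 60%, 63%)


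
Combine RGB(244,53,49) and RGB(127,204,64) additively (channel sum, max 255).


Additive: each channel = min(255, C₁+C₂)
R: 244+127 = 371 → 255
G: 53+204 = 257 → 255
B: 49+64 = 113 → 113
= RGB(255, 255, 113)


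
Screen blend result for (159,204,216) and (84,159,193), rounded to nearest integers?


Screen: C = 255 - (255-A)×(255-B)/255, rounded to nearest integer
R: 255 - (255-159)×(255-84)/255 = 255 - 16416/255 ≈ 255 - 64.376 = 190.624 → 191
G: 255 - (255-204)×(255-159)/255 = 255 - 4896/255 ≈ 255 - 19.200 = 235.800 → 236
B: 255 - (255-216)×(255-193)/255 = 255 - 2418/255 ≈ 255 - 9.482 = 245.518 → 246
= RGB(191, 236, 246)


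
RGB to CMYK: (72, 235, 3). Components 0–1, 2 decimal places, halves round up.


R'=72/255≈0.2824, G'=235/255≈0.9216, B'=3/255≈0.0118
K = 1 - max(R',G',B') = 1 - 235/255 = 20/255 = 0.07843… → 0.08
(1-R'-K)/(1-K) simplifies to (max-R)/max with max = 235:
C = (235-72)/235 = 163/235 = 0.69361… → 0.69
M = (235-235)/235 = 0/235 = 0 → 0.00
Y = (235-3)/235 = 232/235 = 0.98723… → 0.99
= CMYK(0.69, 0.00, 0.99, 0.08)


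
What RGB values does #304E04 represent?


30 → 48 (R)
4E → 78 (G)
04 → 4 (B)
= RGB(48, 78, 4)


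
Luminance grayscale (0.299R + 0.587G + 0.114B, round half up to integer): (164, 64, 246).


Gray = 0.299×R + 0.587×G + 0.114×B
Gray = 0.299×164 + 0.587×64 + 0.114×246
Gray = 49.036 + 37.568 + 28.044
Gray = 114.648 → round half up → 115
Gray = 115


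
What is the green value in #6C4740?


Color: #6C4740
R = 6C = 108
G = 47 = 71
B = 40 = 64
Green = 71


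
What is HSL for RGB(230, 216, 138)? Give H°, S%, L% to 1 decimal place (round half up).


Normalize: R'=230/255≈0.9020, G'=216/255≈0.8471, B'=138/255≈0.5412
Max=230/255, Min=138/255, Δ=Max-Min=92/255
L = (Max+Min)/2 = (230+138)/510 = 368/510 = 0.72156… → L = 72.2%
L > 0.5 → S = Δ/(2-Max-Min) = 92/(510-230-138) = 92/142 = 0.64788… → S = 64.8%
(the 1/255 factors cancel in S and H, so raw channel differences can be used)
Max is R' → H = 60 × (((G-B)/Δ) mod 6) = 60 × (((216-138)/92) mod 6)
  78/92 = 0.8478…
  H = 60 × 0.8478… = 50.869…° → H = 50.9°
= HSL(50.9°, 64.8%, 72.2%)


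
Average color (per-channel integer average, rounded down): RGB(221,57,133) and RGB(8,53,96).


Midpoint: each channel = ⌊(C₁+C₂)/2⌋
R: ⌊(221+8)/2⌋ = 114
G: ⌊(57+53)/2⌋ = 55
B: ⌊(133+96)/2⌋ = 114
= RGB(114, 55, 114)


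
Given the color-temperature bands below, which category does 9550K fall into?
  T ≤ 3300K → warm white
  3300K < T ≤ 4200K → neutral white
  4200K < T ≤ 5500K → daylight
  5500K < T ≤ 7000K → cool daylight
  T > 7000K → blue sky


Temperature: 9550K
9550K > 7000K → blue sky
Classification: blue sky


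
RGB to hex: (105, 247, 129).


R = 105 → 69 (hex)
G = 247 → F7 (hex)
B = 129 → 81 (hex)
Hex = #69F781


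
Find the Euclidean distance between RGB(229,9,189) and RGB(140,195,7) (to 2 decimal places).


d = √[(R₁-R₂)² + (G₁-G₂)² + (B₁-B₂)²]
d = √[(229-140)² + (9-195)² + (189-7)²]
d = √[7921 + 34596 + 33124]
d = √75641
d ≈ 275.03


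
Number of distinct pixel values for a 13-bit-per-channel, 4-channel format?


Total bits = 13 bits/channel × 4 channels = 52 bits
Distinct pixel values = 2^52
= 4,503,599,627,370,496 pixel values


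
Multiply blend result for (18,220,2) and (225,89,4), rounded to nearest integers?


Multiply: C = A×B/255, rounded to nearest integer
R: 18×225/255 = 4050/255 ≈ 15.882 → 16
G: 220×89/255 = 19580/255 ≈ 76.784 → 77
B: 2×4/255 = 8/255 ≈ 0.031 → 0
= RGB(16, 77, 0)


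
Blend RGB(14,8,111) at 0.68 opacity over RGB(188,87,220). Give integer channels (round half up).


C = α×F + (1-α)×B, with 1-α = 0.32
R: 0.68×14 + 0.32×188 = 9.52 + 60.16 = 69.68 → 70
G: 0.68×8 + 0.32×87 = 5.44 + 27.84 = 33.28 → 33
B: 0.68×111 + 0.32×220 = 75.48 + 70.40 = 145.88 → 146
= RGB(70, 33, 146)


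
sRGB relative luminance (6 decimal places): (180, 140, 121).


Linearize each channel (sRGB transfer function): c = v/255; c_lin = c/12.92 if c ≤ 0.04045, else ((c+0.055)/1.055)^2.4
  R: 180/255 ≈ 0.705882 > 0.04045 → ((0.705882+0.055)/1.055)^2.4 ≈ 0.456411
  G: 140/255 ≈ 0.549020 > 0.04045 → ((0.549020+0.055)/1.055)^2.4 ≈ 0.262251
  B: 121/255 ≈ 0.474510 > 0.04045 → ((0.474510+0.055)/1.055)^2.4 ≈ 0.191202
R_lin = 0.456411, G_lin = 0.262251, B_lin = 0.191202
L = 0.2126×R + 0.7152×G + 0.0722×B
L = 0.2126×0.456411 + 0.7152×0.262251 + 0.0722×0.191202
L ≈ 0.298399


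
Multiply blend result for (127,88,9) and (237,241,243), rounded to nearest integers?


Multiply: C = A×B/255, rounded to nearest integer
R: 127×237/255 = 30099/255 ≈ 118.035 → 118
G: 88×241/255 = 21208/255 ≈ 83.169 → 83
B: 9×243/255 = 2187/255 ≈ 8.576 → 9
= RGB(118, 83, 9)


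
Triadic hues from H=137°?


Triadic: equally spaced at 120° intervals
H1 = 137°
H2 = (137 + 120) mod 360 = 257°
H3 = (137 + 240) mod 360 = 17°
Triadic = 137°, 257°, 17°


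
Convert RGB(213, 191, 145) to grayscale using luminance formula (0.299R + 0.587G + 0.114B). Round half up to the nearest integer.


Gray = 0.299×R + 0.587×G + 0.114×B
Gray = 0.299×213 + 0.587×191 + 0.114×145
Gray = 63.687 + 112.117 + 16.530
Gray = 192.334 → round half up → 192
Gray = 192


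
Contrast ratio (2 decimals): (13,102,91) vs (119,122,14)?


Linearize each sRGB channel c=v/255: c/12.92 if c ≤ 0.04045 else ((c+0.055)/1.055)^2.4
L = 0.2126×R_lin + 0.7152×G_lin + 0.0722×B_lin
Color 1 (13,102,91):
  R=13: 13/255≈0.0510 > 0.04045 → ((0.0510+0.055)/1.055)^2.4 ≈ 0.00402
  G=102: 102/255≈0.4000 > 0.04045 → ((0.4000+0.055)/1.055)^2.4 ≈ 0.13287
  B=91: 91/255≈0.3569 > 0.04045 → ((0.3569+0.055)/1.055)^2.4 ≈ 0.10462
  L1 = 0.2126×0.00402 + 0.7152×0.13287 + 0.0722×0.10462 ≈ 0.10344
Color 2 (119,122,14):
  R=119: 119/255≈0.4667 > 0.04045 → ((0.4667+0.055)/1.055)^2.4 ≈ 0.18447
  G=122: 122/255≈0.4784 > 0.04045 → ((0.4784+0.055)/1.055)^2.4 ≈ 0.19462
  B=14: 14/255≈0.0549 > 0.04045 → ((0.0549+0.055)/1.055)^2.4 ≈ 0.00439
  L2 = 0.2126×0.18447 + 0.7152×0.19462 + 0.0722×0.00439 ≈ 0.17873
Lighter = 0.17873, Darker = 0.10344
Ratio = (L_lighter + 0.05) / (L_darker + 0.05)
Ratio = (0.17873 + 0.05) / (0.10344 + 0.05) = 0.22873 / 0.15344 ≈ 1.4907
Ratio ≈ 1.49:1


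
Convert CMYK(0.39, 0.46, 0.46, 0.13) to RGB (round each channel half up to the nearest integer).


R = 255 × (1-C) × (1-K) = 255 × 0.61 × 0.87 = 135.3285 → 135
G = 255 × (1-M) × (1-K) = 255 × 0.54 × 0.87 = 119.799 → 120
B = 255 × (1-Y) × (1-K) = 255 × 0.54 × 0.87 = 119.799 → 120
= RGB(135, 120, 120)


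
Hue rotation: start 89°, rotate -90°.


New hue = (H + rotation) mod 360
New hue = (89 -90) mod 360
= -1 mod 360
= 359°


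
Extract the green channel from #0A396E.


Color: #0A396E
R = 0A = 10
G = 39 = 57
B = 6E = 110
Green = 57


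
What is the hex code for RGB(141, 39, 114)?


R = 141 → 8D (hex)
G = 39 → 27 (hex)
B = 114 → 72 (hex)
Hex = #8D2772


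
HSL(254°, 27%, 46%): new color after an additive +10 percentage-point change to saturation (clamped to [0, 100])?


Original S = 27%
Adjustment = +10 percentage points
New S = 27 + (10) = 37
Clamp to [0, 100] → 37
= HSL(254°, 37%, 46%)


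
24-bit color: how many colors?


Colors = 2^bits = 2^24
= 16,777,216 colors


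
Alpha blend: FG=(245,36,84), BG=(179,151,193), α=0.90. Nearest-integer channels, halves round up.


C = α×F + (1-α)×B, with 1-α = 0.10
R: 0.90×245 + 0.10×179 = 220.50 + 17.90 = 238.40 → 238
G: 0.90×36 + 0.10×151 = 32.40 + 15.10 = 47.50 → 48
B: 0.90×84 + 0.10×193 = 75.60 + 19.30 = 94.90 → 95
= RGB(238, 48, 95)


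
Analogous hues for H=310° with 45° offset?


Base hue: 310°
Left analog: (310 - 45) mod 360 = 265°
Right analog: (310 + 45) mod 360 = 355°
Analogous hues = 265° and 355°


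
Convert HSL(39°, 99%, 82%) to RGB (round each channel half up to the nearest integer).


H=39°, S=0.99, L=0.82
C = (1-|2L-1|)×S = (1-|0.64|)×0.99 = 0.3564
H' = H/60 = 39/60 ≈ 0.6500; X = C×(1-|H' mod 2 - 1|) = 0.23166
m = L - C/2 = 0.82 - 0.1782 = 0.6418
Sector ⌊H'⌋ = 0 → (R',G',B') = (0.3564, 0.23166, 0.0)
RGB = ((R'+m)×255, (G'+m)×255, (B'+m)×255) = (254.541, 222.7323, 163.659)
Round half up → RGB(255, 223, 164)


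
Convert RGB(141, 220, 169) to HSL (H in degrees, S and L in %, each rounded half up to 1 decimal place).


Normalize: R'=141/255≈0.5529, G'=220/255≈0.8627, B'=169/255≈0.6627
Max=220/255, Min=141/255, Δ=Max-Min=79/255
L = (Max+Min)/2 = (220+141)/510 = 361/510 = 0.70784… → L = 70.8%
L > 0.5 → S = Δ/(2-Max-Min) = 79/(510-220-141) = 79/149 = 0.53020… → S = 53.0%
(the 1/255 factors cancel in S and H, so raw channel differences can be used)
Max is G' → H = 60 × ((B-R)/Δ + 2) = 60 × ((169-141)/79 + 2)
  28/79 + 2 = 0.3544… + 2 = 2.3544…
  H = 60 × 2.3544… = 141.265…° → H = 141.3°
= HSL(141.3°, 53.0%, 70.8%)


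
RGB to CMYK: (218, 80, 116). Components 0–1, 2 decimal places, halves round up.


R'=218/255≈0.8549, G'=80/255≈0.3137, B'=116/255≈0.4549
K = 1 - max(R',G',B') = 1 - 218/255 = 37/255 = 0.14509… → 0.15
(1-R'-K)/(1-K) simplifies to (max-R)/max with max = 218:
C = (218-218)/218 = 0/218 = 0 → 0.00
M = (218-80)/218 = 138/218 = 0.63302… → 0.63
Y = (218-116)/218 = 102/218 = 0.46788… → 0.47
= CMYK(0.00, 0.63, 0.47, 0.15)


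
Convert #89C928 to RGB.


89 → 137 (R)
C9 → 201 (G)
28 → 40 (B)
= RGB(137, 201, 40)


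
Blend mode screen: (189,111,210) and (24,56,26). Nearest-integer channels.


Screen: C = 255 - (255-A)×(255-B)/255, rounded to nearest integer
R: 255 - (255-189)×(255-24)/255 = 255 - 15246/255 ≈ 255 - 59.788 = 195.212 → 195
G: 255 - (255-111)×(255-56)/255 = 255 - 28656/255 ≈ 255 - 112.376 = 142.624 → 143
B: 255 - (255-210)×(255-26)/255 = 255 - 10305/255 ≈ 255 - 40.412 = 214.588 → 215
= RGB(195, 143, 215)


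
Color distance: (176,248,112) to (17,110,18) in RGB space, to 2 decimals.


d = √[(R₁-R₂)² + (G₁-G₂)² + (B₁-B₂)²]
d = √[(176-17)² + (248-110)² + (112-18)²]
d = √[25281 + 19044 + 8836]
d = √53161
d ≈ 230.57


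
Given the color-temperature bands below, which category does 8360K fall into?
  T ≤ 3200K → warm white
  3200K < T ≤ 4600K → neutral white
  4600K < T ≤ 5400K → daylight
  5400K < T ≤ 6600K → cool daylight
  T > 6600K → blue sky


Temperature: 8360K
8360K > 6600K → blue sky
Classification: blue sky


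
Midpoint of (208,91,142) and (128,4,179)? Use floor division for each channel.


Midpoint: each channel = ⌊(C₁+C₂)/2⌋
R: ⌊(208+128)/2⌋ = 168
G: ⌊(91+4)/2⌋ = 47
B: ⌊(142+179)/2⌋ = 160
= RGB(168, 47, 160)


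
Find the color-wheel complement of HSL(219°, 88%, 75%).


Complement = opposite side of color wheel = hue + 180°
H' = (219 + 180) mod 360 = 39°
S and L unchanged.
= HSL(39°, 88%, 75%)


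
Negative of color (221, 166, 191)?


Invert: (255-R, 255-G, 255-B)
R: 255-221 = 34
G: 255-166 = 89
B: 255-191 = 64
= RGB(34, 89, 64)


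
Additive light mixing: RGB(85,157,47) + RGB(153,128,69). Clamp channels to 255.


Additive: each channel = min(255, C₁+C₂)
R: 85+153 = 238 → 238
G: 157+128 = 285 → 255
B: 47+69 = 116 → 116
= RGB(238, 255, 116)


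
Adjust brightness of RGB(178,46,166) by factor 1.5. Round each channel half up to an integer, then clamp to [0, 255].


Multiply each channel by 1.5, round half up, clamp to [0, 255]
R: 178×1.5 = 267 → clamp → 255
G: 46×1.5 = 69
B: 166×1.5 = 249
= RGB(255, 69, 249)


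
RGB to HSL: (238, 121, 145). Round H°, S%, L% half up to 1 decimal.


Normalize: R'=238/255≈0.9333, G'=121/255≈0.4745, B'=145/255≈0.5686
Max=238/255, Min=121/255, Δ=Max-Min=117/255
L = (Max+Min)/2 = (238+121)/510 = 359/510 = 0.70392… → L = 70.4%
L > 0.5 → S = Δ/(2-Max-Min) = 117/(510-238-121) = 117/151 = 0.77483… → S = 77.5%
(the 1/255 factors cancel in S and H, so raw channel differences can be used)
Max is R' → H = 60 × (((G-B)/Δ) mod 6) = 60 × (((121-145)/117) mod 6)
  (-24)/117 = -0.2051…; negative, so add 6 → 5.7948…
  H = 60 × 5.7948… = 347.692…° → H = 347.7°
= HSL(347.7°, 77.5%, 70.4%)


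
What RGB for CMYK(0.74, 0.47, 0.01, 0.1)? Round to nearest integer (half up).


R = 255 × (1-C) × (1-K) = 255 × 0.26 × 0.90 = 59.67 → 60
G = 255 × (1-M) × (1-K) = 255 × 0.53 × 0.90 = 121.635 → 122
B = 255 × (1-Y) × (1-K) = 255 × 0.99 × 0.90 = 227.205 → 227
= RGB(60, 122, 227)


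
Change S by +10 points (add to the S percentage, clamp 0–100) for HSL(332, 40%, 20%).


Original S = 40%
Adjustment = +10 percentage points
New S = 40 + (10) = 50
Clamp to [0, 100] → 50
= HSL(332°, 50%, 20%)


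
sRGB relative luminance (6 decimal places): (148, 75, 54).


Linearize each channel (sRGB transfer function): c = v/255; c_lin = c/12.92 if c ≤ 0.04045, else ((c+0.055)/1.055)^2.4
  R: 148/255 ≈ 0.580392 > 0.04045 → ((0.580392+0.055)/1.055)^2.4 ≈ 0.296138
  G: 75/255 ≈ 0.294118 > 0.04045 → ((0.294118+0.055)/1.055)^2.4 ≈ 0.070360
  B: 54/255 ≈ 0.211765 > 0.04045 → ((0.211765+0.055)/1.055)^2.4 ≈ 0.036889
R_lin = 0.296138, G_lin = 0.070360, B_lin = 0.036889
L = 0.2126×R + 0.7152×G + 0.0722×B
L = 0.2126×0.296138 + 0.7152×0.070360 + 0.0722×0.036889
L ≈ 0.115944


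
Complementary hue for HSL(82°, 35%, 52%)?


Complement = opposite side of color wheel = hue + 180°
H' = (82 + 180) mod 360 = 262°
S and L unchanged.
= HSL(262°, 35%, 52%)


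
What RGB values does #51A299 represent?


51 → 81 (R)
A2 → 162 (G)
99 → 153 (B)
= RGB(81, 162, 153)


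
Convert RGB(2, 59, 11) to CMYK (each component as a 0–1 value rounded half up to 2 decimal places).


R'=2/255≈0.0078, G'=59/255≈0.2314, B'=11/255≈0.0431
K = 1 - max(R',G',B') = 1 - 59/255 = 196/255 = 0.76862… → 0.77
(1-R'-K)/(1-K) simplifies to (max-R)/max with max = 59:
C = (59-2)/59 = 57/59 = 0.96610… → 0.97
M = (59-59)/59 = 0/59 = 0 → 0.00
Y = (59-11)/59 = 48/59 = 0.81355… → 0.81
= CMYK(0.97, 0.00, 0.81, 0.77)


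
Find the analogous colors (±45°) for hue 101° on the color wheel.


Base hue: 101°
Left analog: (101 - 45) mod 360 = 56°
Right analog: (101 + 45) mod 360 = 146°
Analogous hues = 56° and 146°


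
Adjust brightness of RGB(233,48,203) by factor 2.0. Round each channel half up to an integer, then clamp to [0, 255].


Multiply each channel by 2.0, round half up, clamp to [0, 255]
R: 233×2.0 = 466 → clamp → 255
G: 48×2.0 = 96
B: 203×2.0 = 406 → clamp → 255
= RGB(255, 96, 255)


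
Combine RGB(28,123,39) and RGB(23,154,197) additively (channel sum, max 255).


Additive: each channel = min(255, C₁+C₂)
R: 28+23 = 51 → 51
G: 123+154 = 277 → 255
B: 39+197 = 236 → 236
= RGB(51, 255, 236)


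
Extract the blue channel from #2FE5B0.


Color: #2FE5B0
R = 2F = 47
G = E5 = 229
B = B0 = 176
Blue = 176


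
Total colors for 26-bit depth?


Colors = 2^bits = 2^26
= 67,108,864 colors


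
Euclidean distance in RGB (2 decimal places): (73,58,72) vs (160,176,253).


d = √[(R₁-R₂)² + (G₁-G₂)² + (B₁-B₂)²]
d = √[(73-160)² + (58-176)² + (72-253)²]
d = √[7569 + 13924 + 32761]
d = √54254
d ≈ 232.92


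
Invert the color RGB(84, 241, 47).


Invert: (255-R, 255-G, 255-B)
R: 255-84 = 171
G: 255-241 = 14
B: 255-47 = 208
= RGB(171, 14, 208)


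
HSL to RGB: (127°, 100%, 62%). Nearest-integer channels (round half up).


H=127°, S=1.00, L=0.62
C = (1-|2L-1|)×S = (1-|0.24|)×1.00 = 0.76
H' = H/60 = 127/60 ≈ 2.1167; X = C×(1-|H' mod 2 - 1|) ≈ 0.0887
m = L - C/2 = 0.62 - 0.38 = 0.24
Sector ⌊H'⌋ = 2 → (R',G',B') = (0.0, 0.76, ≈0.0887)
RGB = ((R'+m)×255, (G'+m)×255, (B'+m)×255) = (61.2, 255.0, 83.81)
Round half up → RGB(61, 255, 84)


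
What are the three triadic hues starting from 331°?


Triadic: equally spaced at 120° intervals
H1 = 331°
H2 = (331 + 120) mod 360 = 91°
H3 = (331 + 240) mod 360 = 211°
Triadic = 331°, 91°, 211°


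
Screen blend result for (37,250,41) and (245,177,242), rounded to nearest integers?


Screen: C = 255 - (255-A)×(255-B)/255, rounded to nearest integer
R: 255 - (255-37)×(255-245)/255 = 255 - 2180/255 ≈ 255 - 8.549 = 246.451 → 246
G: 255 - (255-250)×(255-177)/255 = 255 - 390/255 ≈ 255 - 1.529 = 253.471 → 253
B: 255 - (255-41)×(255-242)/255 = 255 - 2782/255 ≈ 255 - 10.910 = 244.090 → 244
= RGB(246, 253, 244)


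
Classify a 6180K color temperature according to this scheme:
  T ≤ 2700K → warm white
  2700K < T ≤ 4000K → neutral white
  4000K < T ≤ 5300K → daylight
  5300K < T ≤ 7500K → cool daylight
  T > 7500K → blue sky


Temperature: 6180K
5300K < 6180K ≤ 7500K → cool daylight
Classification: cool daylight


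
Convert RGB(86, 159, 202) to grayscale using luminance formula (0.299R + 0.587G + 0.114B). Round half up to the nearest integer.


Gray = 0.299×R + 0.587×G + 0.114×B
Gray = 0.299×86 + 0.587×159 + 0.114×202
Gray = 25.714 + 93.333 + 23.028
Gray = 142.075 → round half up → 142
Gray = 142


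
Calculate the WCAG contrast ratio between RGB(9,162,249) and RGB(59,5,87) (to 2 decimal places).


Linearize each sRGB channel c=v/255: c/12.92 if c ≤ 0.04045 else ((c+0.055)/1.055)^2.4
L = 0.2126×R_lin + 0.7152×G_lin + 0.0722×B_lin
Color 1 (9,162,249):
  R=9: 9/255≈0.0353 ≤ 0.04045 → 0.0353/12.92 ≈ 0.00273
  G=162: 162/255≈0.6353 > 0.04045 → ((0.6353+0.055)/1.055)^2.4 ≈ 0.36131
  B=249: 249/255≈0.9765 > 0.04045 → ((0.9765+0.055)/1.055)^2.4 ≈ 0.94731
  L1 = 0.2126×0.00273 + 0.7152×0.36131 + 0.0722×0.94731 ≈ 0.32738
Color 2 (59,5,87):
  R=59: 59/255≈0.2314 > 0.04045 → ((0.2314+0.055)/1.055)^2.4 ≈ 0.04374
  G=5: 5/255≈0.0196 ≤ 0.04045 → 0.0196/12.92 ≈ 0.00152
  B=87: 87/255≈0.3412 > 0.04045 → ((0.3412+0.055)/1.055)^2.4 ≈ 0.09531
  L2 = 0.2126×0.04374 + 0.7152×0.00152 + 0.0722×0.09531 ≈ 0.01726
Lighter = 0.32738, Darker = 0.01726
Ratio = (L_lighter + 0.05) / (L_darker + 0.05)
Ratio = (0.32738 + 0.05) / (0.01726 + 0.05) = 0.37738 / 0.06726 ≈ 5.6104
Ratio ≈ 5.61:1


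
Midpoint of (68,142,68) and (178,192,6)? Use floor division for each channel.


Midpoint: each channel = ⌊(C₁+C₂)/2⌋
R: ⌊(68+178)/2⌋ = 123
G: ⌊(142+192)/2⌋ = 167
B: ⌊(68+6)/2⌋ = 37
= RGB(123, 167, 37)


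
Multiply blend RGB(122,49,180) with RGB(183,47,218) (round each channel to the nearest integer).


Multiply: C = A×B/255, rounded to nearest integer
R: 122×183/255 = 22326/255 ≈ 87.553 → 88
G: 49×47/255 = 2303/255 ≈ 9.031 → 9
B: 180×218/255 = 39240/255 ≈ 153.882 → 154
= RGB(88, 9, 154)


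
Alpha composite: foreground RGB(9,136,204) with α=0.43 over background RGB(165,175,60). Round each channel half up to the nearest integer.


C = α×F + (1-α)×B, with 1-α = 0.57
R: 0.43×9 + 0.57×165 = 3.87 + 94.05 = 97.92 → 98
G: 0.43×136 + 0.57×175 = 58.48 + 99.75 = 158.23 → 158
B: 0.43×204 + 0.57×60 = 87.72 + 34.20 = 121.92 → 122
= RGB(98, 158, 122)


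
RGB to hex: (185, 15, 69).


R = 185 → B9 (hex)
G = 15 → 0F (hex)
B = 69 → 45 (hex)
Hex = #B90F45


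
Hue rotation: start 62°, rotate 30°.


New hue = (H + rotation) mod 360
New hue = (62 + 30) mod 360
= 92 mod 360
= 92°


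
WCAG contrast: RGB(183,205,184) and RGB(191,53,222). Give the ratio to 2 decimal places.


Linearize each sRGB channel c=v/255: c/12.92 if c ≤ 0.04045 else ((c+0.055)/1.055)^2.4
L = 0.2126×R_lin + 0.7152×G_lin + 0.0722×B_lin
Color 1 (183,205,184):
  R=183: 183/255≈0.7176 > 0.04045 → ((0.7176+0.055)/1.055)^2.4 ≈ 0.47353
  G=205: 205/255≈0.8039 > 0.04045 → ((0.8039+0.055)/1.055)^2.4 ≈ 0.61050
  B=184: 184/255≈0.7216 > 0.04045 → ((0.7216+0.055)/1.055)^2.4 ≈ 0.47932
  L1 = 0.2126×0.47353 + 0.7152×0.61050 + 0.0722×0.47932 ≈ 0.57191
Color 2 (191,53,222):
  R=191: 191/255≈0.7490 > 0.04045 → ((0.7490+0.055)/1.055)^2.4 ≈ 0.52100
  G=53: 53/255≈0.2078 > 0.04045 → ((0.2078+0.055)/1.055)^2.4 ≈ 0.03560
  B=222: 222/255≈0.8706 > 0.04045 → ((0.8706+0.055)/1.055)^2.4 ≈ 0.73046
  L2 = 0.2126×0.52100 + 0.7152×0.03560 + 0.0722×0.73046 ≈ 0.18896
Lighter = 0.57191, Darker = 0.18896
Ratio = (L_lighter + 0.05) / (L_darker + 0.05)
Ratio = (0.57191 + 0.05) / (0.18896 + 0.05) = 0.62191 / 0.23896 ≈ 2.6025
Ratio ≈ 2.60:1


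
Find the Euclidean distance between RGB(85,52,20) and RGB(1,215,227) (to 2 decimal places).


d = √[(R₁-R₂)² + (G₁-G₂)² + (B₁-B₂)²]
d = √[(85-1)² + (52-215)² + (20-227)²]
d = √[7056 + 26569 + 42849]
d = √76474
d ≈ 276.54


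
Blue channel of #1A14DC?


Color: #1A14DC
R = 1A = 26
G = 14 = 20
B = DC = 220
Blue = 220


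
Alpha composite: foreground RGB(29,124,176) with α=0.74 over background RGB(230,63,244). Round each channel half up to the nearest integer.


C = α×F + (1-α)×B, with 1-α = 0.26
R: 0.74×29 + 0.26×230 = 21.46 + 59.80 = 81.26 → 81
G: 0.74×124 + 0.26×63 = 91.76 + 16.38 = 108.14 → 108
B: 0.74×176 + 0.26×244 = 130.24 + 63.44 = 193.68 → 194
= RGB(81, 108, 194)


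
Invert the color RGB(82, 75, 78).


Invert: (255-R, 255-G, 255-B)
R: 255-82 = 173
G: 255-75 = 180
B: 255-78 = 177
= RGB(173, 180, 177)


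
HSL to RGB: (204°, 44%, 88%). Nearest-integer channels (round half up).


H=204°, S=0.44, L=0.88
C = (1-|2L-1|)×S = (1-|0.76|)×0.44 = 0.1056
H' = H/60 = 204/60 ≈ 3.4000; X = C×(1-|H' mod 2 - 1|) = 0.06336
m = L - C/2 = 0.88 - 0.0528 = 0.8272
Sector ⌊H'⌋ = 3 → (R',G',B') = (0.0, 0.06336, 0.1056)
RGB = ((R'+m)×255, (G'+m)×255, (B'+m)×255) = (210.936, 227.0928, 237.864)
Round half up → RGB(211, 227, 238)


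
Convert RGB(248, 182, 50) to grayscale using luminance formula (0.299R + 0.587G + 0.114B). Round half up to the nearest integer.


Gray = 0.299×R + 0.587×G + 0.114×B
Gray = 0.299×248 + 0.587×182 + 0.114×50
Gray = 74.152 + 106.834 + 5.700
Gray = 186.686 → round half up → 187
Gray = 187


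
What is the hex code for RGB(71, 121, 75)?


R = 71 → 47 (hex)
G = 121 → 79 (hex)
B = 75 → 4B (hex)
Hex = #47794B


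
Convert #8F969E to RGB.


8F → 143 (R)
96 → 150 (G)
9E → 158 (B)
= RGB(143, 150, 158)


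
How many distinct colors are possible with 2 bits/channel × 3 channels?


Total bits = 2 bits/channel × 3 channels = 6 bits
Distinct colors = 2^6
= 64 colors


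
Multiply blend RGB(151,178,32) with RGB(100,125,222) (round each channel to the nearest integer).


Multiply: C = A×B/255, rounded to nearest integer
R: 151×100/255 = 15100/255 ≈ 59.216 → 59
G: 178×125/255 = 22250/255 ≈ 87.255 → 87
B: 32×222/255 = 7104/255 ≈ 27.859 → 28
= RGB(59, 87, 28)


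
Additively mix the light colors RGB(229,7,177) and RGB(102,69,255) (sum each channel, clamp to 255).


Additive: each channel = min(255, C₁+C₂)
R: 229+102 = 331 → 255
G: 7+69 = 76 → 76
B: 177+255 = 432 → 255
= RGB(255, 76, 255)


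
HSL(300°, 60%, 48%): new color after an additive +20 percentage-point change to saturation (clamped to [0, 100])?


Original S = 60%
Adjustment = +20 percentage points
New S = 60 + (20) = 80
Clamp to [0, 100] → 80
= HSL(300°, 80%, 48%)


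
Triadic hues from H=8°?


Triadic: equally spaced at 120° intervals
H1 = 8°
H2 = (8 + 120) mod 360 = 128°
H3 = (8 + 240) mod 360 = 248°
Triadic = 8°, 128°, 248°


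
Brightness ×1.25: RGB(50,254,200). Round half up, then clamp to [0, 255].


Multiply each channel by 1.25, round half up, clamp to [0, 255]
R: 50×1.25 = 62.5 → round → 63
G: 254×1.25 = 317.5 → round → 318 → clamp → 255
B: 200×1.25 = 250
= RGB(63, 255, 250)


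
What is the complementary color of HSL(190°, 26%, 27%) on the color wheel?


Complement = opposite side of color wheel = hue + 180°
H' = (190 + 180) mod 360 = 10°
S and L unchanged.
= HSL(10°, 26%, 27%)


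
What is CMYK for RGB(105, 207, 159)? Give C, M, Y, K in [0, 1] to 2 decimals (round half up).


R'=105/255≈0.4118, G'=207/255≈0.8118, B'=159/255≈0.6235
K = 1 - max(R',G',B') = 1 - 207/255 = 48/255 = 0.18823… → 0.19
(1-R'-K)/(1-K) simplifies to (max-R)/max with max = 207:
C = (207-105)/207 = 102/207 = 0.49275… → 0.49
M = (207-207)/207 = 0/207 = 0 → 0.00
Y = (207-159)/207 = 48/207 = 0.23188… → 0.23
= CMYK(0.49, 0.00, 0.23, 0.19)


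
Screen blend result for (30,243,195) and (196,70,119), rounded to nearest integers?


Screen: C = 255 - (255-A)×(255-B)/255, rounded to nearest integer
R: 255 - (255-30)×(255-196)/255 = 255 - 13275/255 ≈ 255 - 52.059 = 202.941 → 203
G: 255 - (255-243)×(255-70)/255 = 255 - 2220/255 ≈ 255 - 8.706 = 246.294 → 246
B: 255 - (255-195)×(255-119)/255 = 255 - 8160/255 ≈ 255 - 32.000 = 223.000 → 223
= RGB(203, 246, 223)


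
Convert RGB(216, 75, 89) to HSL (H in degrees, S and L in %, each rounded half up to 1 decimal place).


Normalize: R'=216/255≈0.8471, G'=75/255≈0.2941, B'=89/255≈0.3490
Max=216/255, Min=75/255, Δ=Max-Min=141/255
L = (Max+Min)/2 = (216+75)/510 = 291/510 = 0.57058… → L = 57.1%
L > 0.5 → S = Δ/(2-Max-Min) = 141/(510-216-75) = 141/219 = 0.64383… → S = 64.4%
(the 1/255 factors cancel in S and H, so raw channel differences can be used)
Max is R' → H = 60 × (((G-B)/Δ) mod 6) = 60 × (((75-89)/141) mod 6)
  (-14)/141 = -0.0992…; negative, so add 6 → 5.9007…
  H = 60 × 5.9007… = 354.042…° → H = 354.0°
= HSL(354.0°, 64.4%, 57.1%)


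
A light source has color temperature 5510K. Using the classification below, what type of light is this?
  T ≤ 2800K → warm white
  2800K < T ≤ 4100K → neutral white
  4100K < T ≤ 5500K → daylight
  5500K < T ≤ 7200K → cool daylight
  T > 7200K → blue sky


Temperature: 5510K
5500K < 5510K ≤ 7200K → cool daylight
Classification: cool daylight


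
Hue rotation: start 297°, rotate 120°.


New hue = (H + rotation) mod 360
New hue = (297 + 120) mod 360
= 417 mod 360
= 57°


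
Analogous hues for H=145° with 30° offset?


Base hue: 145°
Left analog: (145 - 30) mod 360 = 115°
Right analog: (145 + 30) mod 360 = 175°
Analogous hues = 115° and 175°


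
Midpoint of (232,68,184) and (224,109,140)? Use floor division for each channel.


Midpoint: each channel = ⌊(C₁+C₂)/2⌋
R: ⌊(232+224)/2⌋ = 228
G: ⌊(68+109)/2⌋ = 88
B: ⌊(184+140)/2⌋ = 162
= RGB(228, 88, 162)


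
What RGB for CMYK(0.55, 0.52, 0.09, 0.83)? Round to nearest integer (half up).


R = 255 × (1-C) × (1-K) = 255 × 0.45 × 0.17 = 19.5075 → 20
G = 255 × (1-M) × (1-K) = 255 × 0.48 × 0.17 = 20.808 → 21
B = 255 × (1-Y) × (1-K) = 255 × 0.91 × 0.17 = 39.4485 → 39
= RGB(20, 21, 39)


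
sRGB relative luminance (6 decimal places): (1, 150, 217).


Linearize each channel (sRGB transfer function): c = v/255; c_lin = c/12.92 if c ≤ 0.04045, else ((c+0.055)/1.055)^2.4
  R: 1/255 ≈ 0.003922 ≤ 0.04045 → 0.003922/12.92 ≈ 0.000304
  G: 150/255 ≈ 0.588235 > 0.04045 → ((0.588235+0.055)/1.055)^2.4 ≈ 0.304987
  B: 217/255 ≈ 0.850980 > 0.04045 → ((0.850980+0.055)/1.055)^2.4 ≈ 0.693872
R_lin = 0.000304, G_lin = 0.304987, B_lin = 0.693872
L = 0.2126×R + 0.7152×G + 0.0722×B
L = 0.2126×0.000304 + 0.7152×0.304987 + 0.0722×0.693872
L ≈ 0.268289


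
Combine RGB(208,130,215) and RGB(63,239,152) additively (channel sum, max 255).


Additive: each channel = min(255, C₁+C₂)
R: 208+63 = 271 → 255
G: 130+239 = 369 → 255
B: 215+152 = 367 → 255
= RGB(255, 255, 255)


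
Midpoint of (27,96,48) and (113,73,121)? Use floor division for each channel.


Midpoint: each channel = ⌊(C₁+C₂)/2⌋
R: ⌊(27+113)/2⌋ = 70
G: ⌊(96+73)/2⌋ = 84
B: ⌊(48+121)/2⌋ = 84
= RGB(70, 84, 84)


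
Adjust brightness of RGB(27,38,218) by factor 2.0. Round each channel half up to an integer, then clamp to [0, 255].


Multiply each channel by 2.0, round half up, clamp to [0, 255]
R: 27×2.0 = 54
G: 38×2.0 = 76
B: 218×2.0 = 436 → clamp → 255
= RGB(54, 76, 255)


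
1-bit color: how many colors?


Colors = 2^bits = 2^1
= 2 colors


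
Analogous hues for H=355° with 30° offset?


Base hue: 355°
Left analog: (355 - 30) mod 360 = 325°
Right analog: (355 + 30) mod 360 = 25°
Analogous hues = 325° and 25°


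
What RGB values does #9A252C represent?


9A → 154 (R)
25 → 37 (G)
2C → 44 (B)
= RGB(154, 37, 44)


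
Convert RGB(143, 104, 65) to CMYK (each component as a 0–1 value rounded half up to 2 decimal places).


R'=143/255≈0.5608, G'=104/255≈0.4078, B'=65/255≈0.2549
K = 1 - max(R',G',B') = 1 - 143/255 = 112/255 = 0.43921… → 0.44
(1-R'-K)/(1-K) simplifies to (max-R)/max with max = 143:
C = (143-143)/143 = 0/143 = 0 → 0.00
M = (143-104)/143 = 39/143 = 0.27272… → 0.27
Y = (143-65)/143 = 78/143 = 0.54545… → 0.55
= CMYK(0.00, 0.27, 0.55, 0.44)


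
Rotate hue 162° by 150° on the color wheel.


New hue = (H + rotation) mod 360
New hue = (162 + 150) mod 360
= 312 mod 360
= 312°


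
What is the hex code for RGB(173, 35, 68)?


R = 173 → AD (hex)
G = 35 → 23 (hex)
B = 68 → 44 (hex)
Hex = #AD2344


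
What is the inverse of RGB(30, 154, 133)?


Invert: (255-R, 255-G, 255-B)
R: 255-30 = 225
G: 255-154 = 101
B: 255-133 = 122
= RGB(225, 101, 122)


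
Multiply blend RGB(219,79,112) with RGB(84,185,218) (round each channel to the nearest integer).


Multiply: C = A×B/255, rounded to nearest integer
R: 219×84/255 = 18396/255 ≈ 72.141 → 72
G: 79×185/255 = 14615/255 ≈ 57.314 → 57
B: 112×218/255 = 24416/255 ≈ 95.749 → 96
= RGB(72, 57, 96)


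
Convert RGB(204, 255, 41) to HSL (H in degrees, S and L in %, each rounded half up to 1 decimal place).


Normalize: R'=204/255≈0.8000, G'=255/255≈1.0000, B'=41/255≈0.1608
Max=255/255, Min=41/255, Δ=Max-Min=214/255
L = (Max+Min)/2 = (255+41)/510 = 296/510 = 0.58039… → L = 58.0%
L > 0.5 → S = Δ/(2-Max-Min) = 214/(510-255-41) = 214/214 = 1 → S = 100.0%
(the 1/255 factors cancel in S and H, so raw channel differences can be used)
Max is G' → H = 60 × ((B-R)/Δ + 2) = 60 × ((41-204)/214 + 2)
  -163/214 + 2 = -0.7616… + 2 = 1.2383…
  H = 60 × 1.2383… = 74.299…° → H = 74.3°
= HSL(74.3°, 100.0%, 58.0%)


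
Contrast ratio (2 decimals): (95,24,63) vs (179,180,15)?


Linearize each sRGB channel c=v/255: c/12.92 if c ≤ 0.04045 else ((c+0.055)/1.055)^2.4
L = 0.2126×R_lin + 0.7152×G_lin + 0.0722×B_lin
Color 1 (95,24,63):
  R=95: 95/255≈0.3725 > 0.04045 → ((0.3725+0.055)/1.055)^2.4 ≈ 0.11444
  G=24: 24/255≈0.0941 > 0.04045 → ((0.0941+0.055)/1.055)^2.4 ≈ 0.00913
  B=63: 63/255≈0.2471 > 0.04045 → ((0.2471+0.055)/1.055)^2.4 ≈ 0.04971
  L1 = 0.2126×0.11444 + 0.7152×0.00913 + 0.0722×0.04971 ≈ 0.03445
Color 2 (179,180,15):
  R=179: 179/255≈0.7020 > 0.04045 → ((0.7020+0.055)/1.055)^2.4 ≈ 0.45079
  G=180: 180/255≈0.7059 > 0.04045 → ((0.7059+0.055)/1.055)^2.4 ≈ 0.45641
  B=15: 15/255≈0.0588 > 0.04045 → ((0.0588+0.055)/1.055)^2.4 ≈ 0.00478
  L2 = 0.2126×0.45079 + 0.7152×0.45641 + 0.0722×0.00478 ≈ 0.42261
Lighter = 0.42261, Darker = 0.03445
Ratio = (L_lighter + 0.05) / (L_darker + 0.05)
Ratio = (0.42261 + 0.05) / (0.03445 + 0.05) = 0.47261 / 0.08445 ≈ 5.5963
Ratio ≈ 5.60:1


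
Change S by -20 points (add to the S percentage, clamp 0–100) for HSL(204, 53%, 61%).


Original S = 53%
Adjustment = -20 percentage points
New S = 53 + (-20) = 33
Clamp to [0, 100] → 33
= HSL(204°, 33%, 61%)


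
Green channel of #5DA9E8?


Color: #5DA9E8
R = 5D = 93
G = A9 = 169
B = E8 = 232
Green = 169


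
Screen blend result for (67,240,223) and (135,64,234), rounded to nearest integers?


Screen: C = 255 - (255-A)×(255-B)/255, rounded to nearest integer
R: 255 - (255-67)×(255-135)/255 = 255 - 22560/255 ≈ 255 - 88.471 = 166.529 → 167
G: 255 - (255-240)×(255-64)/255 = 255 - 2865/255 ≈ 255 - 11.235 = 243.765 → 244
B: 255 - (255-223)×(255-234)/255 = 255 - 672/255 ≈ 255 - 2.635 = 252.365 → 252
= RGB(167, 244, 252)


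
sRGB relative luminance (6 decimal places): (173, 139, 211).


Linearize each channel (sRGB transfer function): c = v/255; c_lin = c/12.92 if c ≤ 0.04045, else ((c+0.055)/1.055)^2.4
  R: 173/255 ≈ 0.678431 > 0.04045 → ((0.678431+0.055)/1.055)^2.4 ≈ 0.417885
  G: 139/255 ≈ 0.545098 > 0.04045 → ((0.545098+0.055)/1.055)^2.4 ≈ 0.258183
  B: 211/255 ≈ 0.827451 > 0.04045 → ((0.827451+0.055)/1.055)^2.4 ≈ 0.651406
R_lin = 0.417885, G_lin = 0.258183, B_lin = 0.651406
L = 0.2126×R + 0.7152×G + 0.0722×B
L = 0.2126×0.417885 + 0.7152×0.258183 + 0.0722×0.651406
L ≈ 0.320526


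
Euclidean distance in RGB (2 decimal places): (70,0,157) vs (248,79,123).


d = √[(R₁-R₂)² + (G₁-G₂)² + (B₁-B₂)²]
d = √[(70-248)² + (0-79)² + (157-123)²]
d = √[31684 + 6241 + 1156]
d = √39081
d ≈ 197.69


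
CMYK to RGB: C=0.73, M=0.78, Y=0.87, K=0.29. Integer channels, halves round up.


R = 255 × (1-C) × (1-K) = 255 × 0.27 × 0.71 = 48.8835 → 49
G = 255 × (1-M) × (1-K) = 255 × 0.22 × 0.71 = 39.831 → 40
B = 255 × (1-Y) × (1-K) = 255 × 0.13 × 0.71 = 23.5365 → 24
= RGB(49, 40, 24)


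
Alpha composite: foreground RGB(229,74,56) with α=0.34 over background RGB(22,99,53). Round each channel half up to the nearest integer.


C = α×F + (1-α)×B, with 1-α = 0.66
R: 0.34×229 + 0.66×22 = 77.86 + 14.52 = 92.38 → 92
G: 0.34×74 + 0.66×99 = 25.16 + 65.34 = 90.50 → 91
B: 0.34×56 + 0.66×53 = 19.04 + 34.98 = 54.02 → 54
= RGB(92, 91, 54)


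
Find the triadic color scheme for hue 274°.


Triadic: equally spaced at 120° intervals
H1 = 274°
H2 = (274 + 120) mod 360 = 34°
H3 = (274 + 240) mod 360 = 154°
Triadic = 274°, 34°, 154°


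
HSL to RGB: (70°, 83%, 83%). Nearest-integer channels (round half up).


H=70°, S=0.83, L=0.83
C = (1-|2L-1|)×S = (1-|0.66|)×0.83 = 0.2822
H' = H/60 = 70/60 ≈ 1.1667; X = C×(1-|H' mod 2 - 1|) ≈ 0.2352
m = L - C/2 = 0.83 - 0.1411 = 0.6889
Sector ⌊H'⌋ = 1 → (R',G',B') = (≈0.2352, 0.2822, 0.0)
RGB = ((R'+m)×255, (G'+m)×255, (B'+m)×255) = (235.637, 247.6305, 175.6695)
Round half up → RGB(236, 248, 176)


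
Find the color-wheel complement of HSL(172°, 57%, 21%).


Complement = opposite side of color wheel = hue + 180°
H' = (172 + 180) mod 360 = 352°
S and L unchanged.
= HSL(352°, 57%, 21%)


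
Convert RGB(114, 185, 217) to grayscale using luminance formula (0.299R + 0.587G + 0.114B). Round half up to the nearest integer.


Gray = 0.299×R + 0.587×G + 0.114×B
Gray = 0.299×114 + 0.587×185 + 0.114×217
Gray = 34.086 + 108.595 + 24.738
Gray = 167.419 → round half up → 167
Gray = 167


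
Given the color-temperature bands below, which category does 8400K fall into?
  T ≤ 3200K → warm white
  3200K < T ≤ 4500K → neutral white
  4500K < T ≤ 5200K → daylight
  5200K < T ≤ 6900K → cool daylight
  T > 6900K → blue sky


Temperature: 8400K
8400K > 6900K → blue sky
Classification: blue sky


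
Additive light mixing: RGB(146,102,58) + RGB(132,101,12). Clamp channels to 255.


Additive: each channel = min(255, C₁+C₂)
R: 146+132 = 278 → 255
G: 102+101 = 203 → 203
B: 58+12 = 70 → 70
= RGB(255, 203, 70)


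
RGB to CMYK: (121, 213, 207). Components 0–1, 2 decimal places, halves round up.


R'=121/255≈0.4745, G'=213/255≈0.8353, B'=207/255≈0.8118
K = 1 - max(R',G',B') = 1 - 213/255 = 42/255 = 0.16470… → 0.16
(1-R'-K)/(1-K) simplifies to (max-R)/max with max = 213:
C = (213-121)/213 = 92/213 = 0.43192… → 0.43
M = (213-213)/213 = 0/213 = 0 → 0.00
Y = (213-207)/213 = 6/213 = 0.02816… → 0.03
= CMYK(0.43, 0.00, 0.03, 0.16)


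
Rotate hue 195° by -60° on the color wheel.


New hue = (H + rotation) mod 360
New hue = (195 -60) mod 360
= 135 mod 360
= 135°


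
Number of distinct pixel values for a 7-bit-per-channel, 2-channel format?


Total bits = 7 bits/channel × 2 channels = 14 bits
Distinct pixel values = 2^14
= 16,384 pixel values


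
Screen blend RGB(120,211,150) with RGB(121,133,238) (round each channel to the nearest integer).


Screen: C = 255 - (255-A)×(255-B)/255, rounded to nearest integer
R: 255 - (255-120)×(255-121)/255 = 255 - 18090/255 ≈ 255 - 70.941 = 184.059 → 184
G: 255 - (255-211)×(255-133)/255 = 255 - 5368/255 ≈ 255 - 21.051 = 233.949 → 234
B: 255 - (255-150)×(255-238)/255 = 255 - 1785/255 ≈ 255 - 7.000 = 248.000 → 248
= RGB(184, 234, 248)


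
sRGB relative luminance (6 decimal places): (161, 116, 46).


Linearize each channel (sRGB transfer function): c = v/255; c_lin = c/12.92 if c ≤ 0.04045, else ((c+0.055)/1.055)^2.4
  R: 161/255 ≈ 0.631373 > 0.04045 → ((0.631373+0.055)/1.055)^2.4 ≈ 0.356400
  G: 116/255 ≈ 0.454902 > 0.04045 → ((0.454902+0.055)/1.055)^2.4 ≈ 0.174647
  B: 46/255 ≈ 0.180392 > 0.04045 → ((0.180392+0.055)/1.055)^2.4 ≈ 0.027321
R_lin = 0.356400, G_lin = 0.174647, B_lin = 0.027321
L = 0.2126×R + 0.7152×G + 0.0722×B
L = 0.2126×0.356400 + 0.7152×0.174647 + 0.0722×0.027321
L ≈ 0.202651
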